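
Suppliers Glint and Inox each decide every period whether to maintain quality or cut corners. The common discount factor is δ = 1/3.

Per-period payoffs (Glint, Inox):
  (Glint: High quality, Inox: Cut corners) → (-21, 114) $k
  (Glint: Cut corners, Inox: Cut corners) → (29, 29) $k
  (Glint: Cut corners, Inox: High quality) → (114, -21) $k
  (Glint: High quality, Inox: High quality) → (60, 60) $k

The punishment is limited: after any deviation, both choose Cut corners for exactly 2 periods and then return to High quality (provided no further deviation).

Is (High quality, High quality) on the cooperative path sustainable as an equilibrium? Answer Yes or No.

No

A one-shot deviation gives 114 now, then 29 for 2 periods, then back to 60.
Gain from deviating: (114−60) today; loss: (60−29) in each of the next 2 periods.
No-deviation condition: (60−29)(δ+…+δ^2) ≥ 114−60, i.e. δ+…+δ^2 ≥ 54/31.
At δ = 1/3: δ+…+δ^2 = 0.4444 < 1.7419.
So cooperation is not sustainable.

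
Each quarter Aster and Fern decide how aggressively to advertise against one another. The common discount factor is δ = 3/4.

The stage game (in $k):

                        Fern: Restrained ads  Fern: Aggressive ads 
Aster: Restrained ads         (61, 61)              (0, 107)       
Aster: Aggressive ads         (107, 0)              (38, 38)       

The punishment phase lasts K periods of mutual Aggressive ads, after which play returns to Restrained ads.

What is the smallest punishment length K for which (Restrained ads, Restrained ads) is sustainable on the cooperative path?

4

No profitable deviation requires (61−38)(δ+…+δ^K) ≥ 107−61, i.e. δ+…+δ^K ≥ 2 ≈ 2.0000.
With δ = 3/4, the partial sums are K=1: 0.7500, K=2: 1.3125, K=3: 1.7344, K=4: 2.0508.
K = 4 is the first length at which the sum reaches 2.0000.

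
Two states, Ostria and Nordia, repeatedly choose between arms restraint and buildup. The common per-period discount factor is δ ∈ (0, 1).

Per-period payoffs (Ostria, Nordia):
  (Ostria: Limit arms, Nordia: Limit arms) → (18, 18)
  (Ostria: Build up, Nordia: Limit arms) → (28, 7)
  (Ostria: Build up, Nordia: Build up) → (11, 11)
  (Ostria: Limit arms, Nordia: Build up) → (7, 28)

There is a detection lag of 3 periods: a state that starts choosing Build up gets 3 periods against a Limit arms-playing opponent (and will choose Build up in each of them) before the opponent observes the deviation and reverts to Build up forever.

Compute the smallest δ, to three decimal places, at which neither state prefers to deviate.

Deviating for the 3 undetected periods gains 28−18 = 10 per period over cooperation, then loses 18−11 = 7 per period forever once punishment starts.
Gain: 10(1 + δ + … + δ^2); loss: 7·δ^3/(1−δ).
No profitable deviation ⇔ 10(1−δ^3) ≤ 7·δ^3, i.e. δ^3 ≥ 10/(10+7) = 10/17.
Hence δ ≥ (10/17)^(1/3) ≈ 0.838.

0.838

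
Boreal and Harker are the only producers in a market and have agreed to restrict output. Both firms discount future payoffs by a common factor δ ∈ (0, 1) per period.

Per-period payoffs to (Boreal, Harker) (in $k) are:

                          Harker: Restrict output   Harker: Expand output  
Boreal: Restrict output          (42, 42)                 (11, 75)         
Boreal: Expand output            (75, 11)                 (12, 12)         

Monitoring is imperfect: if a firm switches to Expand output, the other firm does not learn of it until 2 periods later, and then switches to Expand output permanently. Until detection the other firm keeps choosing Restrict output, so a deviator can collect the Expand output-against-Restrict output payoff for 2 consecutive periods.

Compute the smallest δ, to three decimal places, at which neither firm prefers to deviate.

0.724

Deviating for the 2 undetected periods gains 75−42 = 33 per period over cooperation, then loses 42−12 = 30 per period forever once punishment starts.
Gain: 33(1 + δ + … + δ^1); loss: 30·δ^2/(1−δ).
No profitable deviation ⇔ 33(1−δ^2) ≤ 30·δ^2, i.e. δ^2 ≥ 33/(33+30) = 11/21.
Hence δ ≥ (11/21)^(1/2) ≈ 0.724.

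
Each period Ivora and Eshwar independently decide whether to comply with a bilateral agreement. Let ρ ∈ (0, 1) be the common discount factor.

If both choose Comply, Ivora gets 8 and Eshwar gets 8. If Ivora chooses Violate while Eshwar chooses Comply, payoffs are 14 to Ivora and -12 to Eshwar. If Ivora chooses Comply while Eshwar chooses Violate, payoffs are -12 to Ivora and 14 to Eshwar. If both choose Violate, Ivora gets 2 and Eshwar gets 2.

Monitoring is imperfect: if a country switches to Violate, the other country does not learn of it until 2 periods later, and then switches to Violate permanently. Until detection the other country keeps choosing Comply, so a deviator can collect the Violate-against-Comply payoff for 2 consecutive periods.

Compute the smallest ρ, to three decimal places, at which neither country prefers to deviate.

0.707

Deviating for the 2 undetected periods gains 14−8 = 6 per period over cooperation, then loses 8−2 = 6 per period forever once punishment starts.
Gain: 6(1 + ρ + … + ρ^1); loss: 6·ρ^2/(1−ρ).
No profitable deviation ⇔ 6(1−ρ^2) ≤ 6·ρ^2, i.e. ρ^2 ≥ 6/(6+6) = 1/2.
Hence ρ ≥ (1/2)^(1/2) ≈ 0.707.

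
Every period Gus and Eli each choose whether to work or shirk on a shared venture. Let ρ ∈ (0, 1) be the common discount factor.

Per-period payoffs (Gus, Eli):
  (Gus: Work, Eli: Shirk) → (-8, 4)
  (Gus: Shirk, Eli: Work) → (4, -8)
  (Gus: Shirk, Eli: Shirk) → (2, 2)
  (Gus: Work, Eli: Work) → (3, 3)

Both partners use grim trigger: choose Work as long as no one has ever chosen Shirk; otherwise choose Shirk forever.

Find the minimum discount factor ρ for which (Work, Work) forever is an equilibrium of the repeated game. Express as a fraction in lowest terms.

1/2

One-period gain from deviating is 4 − 3 = 1. The loss is 3 − 2 = 1 in every subsequent period, with present value 1·ρ/(1−ρ).
Deviation is unprofitable when 1·ρ/(1−ρ) ≥ 1, i.e. ρ/(1−ρ) ≥ 1.
Equivalently ρ ≥ 1/(1+1) = 1/2.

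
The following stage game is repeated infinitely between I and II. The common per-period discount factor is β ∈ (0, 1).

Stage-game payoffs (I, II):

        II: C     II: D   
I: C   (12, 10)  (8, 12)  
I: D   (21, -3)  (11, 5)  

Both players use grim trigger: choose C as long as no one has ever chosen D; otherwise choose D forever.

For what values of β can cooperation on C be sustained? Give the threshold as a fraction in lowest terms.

I: cooperation gives 12 each period; deviation gives 21 once then 11 forever.
  12/(1−β) ≥ 21 + 11β/(1−β) ⇒ β ≥ 9/10.
II: cooperation gives 10 each period; deviation gives 12 once then 5 forever.
  β ≥ 2/7.
Both must hold, so the binding constraint is I's: β ≥ 9/10.

9/10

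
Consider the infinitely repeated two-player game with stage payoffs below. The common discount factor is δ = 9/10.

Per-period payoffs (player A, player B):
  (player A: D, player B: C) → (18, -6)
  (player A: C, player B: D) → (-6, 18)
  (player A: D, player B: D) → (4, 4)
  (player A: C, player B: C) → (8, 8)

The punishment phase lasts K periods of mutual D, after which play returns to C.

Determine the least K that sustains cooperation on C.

4

Need Σ_{k=1}^{K} δ^k ≥ (18−8)/(8−4) = 2.5000 at δ = 9/10.
At K = 3 the sum is 2.4390 < 2.5000; at K = 4 it is 3.0951 ≥ 2.5000.
So the minimum punishment length is K = 4.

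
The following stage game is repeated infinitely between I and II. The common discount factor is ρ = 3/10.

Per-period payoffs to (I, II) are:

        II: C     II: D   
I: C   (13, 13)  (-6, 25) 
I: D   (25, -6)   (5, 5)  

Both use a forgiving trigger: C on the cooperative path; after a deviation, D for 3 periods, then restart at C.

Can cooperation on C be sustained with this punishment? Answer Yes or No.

Comparing payoff streams over the 4 periods until play realigns: cooperate → 13(1+ρ+…+ρ^3); deviate → 25 + 5(ρ+…+ρ^3).
Cooperation is sustained iff (13−5)(ρ+…+ρ^3) ≥ 25−13.
ρ+…+ρ^3 = 3/10·(1−(3/10)^3)/(1−3/10) = 0.4170, and (25−13)/(13−5) = 1.5000.
0.4170 < 1.5000, so cooperation is not sustainable.

No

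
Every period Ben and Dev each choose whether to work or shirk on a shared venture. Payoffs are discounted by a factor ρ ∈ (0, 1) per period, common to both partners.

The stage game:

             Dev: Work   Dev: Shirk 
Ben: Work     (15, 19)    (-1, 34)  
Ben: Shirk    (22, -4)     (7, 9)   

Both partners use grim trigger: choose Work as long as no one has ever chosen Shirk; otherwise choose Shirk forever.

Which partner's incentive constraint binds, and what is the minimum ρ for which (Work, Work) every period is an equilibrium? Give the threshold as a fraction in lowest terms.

For Ben: deviation gain 22−15 = 7, per-period punishment loss 15−7 = 8. IC gives ρ ≥ 7/15.
For Dev: gain 15, loss 10 per period, so ρ ≥ 15/25 = 3/5.
The tighter constraint is Dev's, so cooperation needs ρ ≥ 3/5.

Dev; ρ ≥ 3/5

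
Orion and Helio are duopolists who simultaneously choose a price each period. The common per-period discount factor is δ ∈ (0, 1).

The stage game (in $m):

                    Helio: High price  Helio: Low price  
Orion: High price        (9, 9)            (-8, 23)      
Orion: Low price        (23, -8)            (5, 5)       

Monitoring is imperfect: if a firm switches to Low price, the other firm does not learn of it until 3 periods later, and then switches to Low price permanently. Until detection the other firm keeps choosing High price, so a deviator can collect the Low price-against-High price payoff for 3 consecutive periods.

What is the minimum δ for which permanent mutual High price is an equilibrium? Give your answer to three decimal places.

The best deviation is to choose Low price for all 3 undetected periods, earning 23 each, then 5 forever once detected.
Deviation value: 23(1−δ^3)/(1−δ) + 5δ^3/(1−δ); cooperation value: 9/(1−δ).
IC: 9 ≥ 23(1−δ^3) + 5δ^3 = 23 − 18δ^3.
So δ^3 ≥ 14/18 = 7/9, giving δ ≥ (7/9)^(1/3) ≈ 0.920.

0.920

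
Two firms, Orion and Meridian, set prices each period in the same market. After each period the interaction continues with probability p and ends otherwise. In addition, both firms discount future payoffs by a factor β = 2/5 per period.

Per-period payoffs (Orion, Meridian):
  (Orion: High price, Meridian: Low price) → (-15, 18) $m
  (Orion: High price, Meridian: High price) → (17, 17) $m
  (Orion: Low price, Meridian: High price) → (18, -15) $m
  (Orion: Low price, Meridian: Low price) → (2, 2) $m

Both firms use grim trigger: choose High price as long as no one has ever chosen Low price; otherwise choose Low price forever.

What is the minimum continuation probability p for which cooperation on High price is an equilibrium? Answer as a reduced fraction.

5/32

Expected continuation weight on next period's payoff is β·p = 2/5·p, which plays the role of the discount factor.
Cooperation requires 2/5·p ≥ (18−17)/(18−2) = 1/16, hence p ≥ 5/32.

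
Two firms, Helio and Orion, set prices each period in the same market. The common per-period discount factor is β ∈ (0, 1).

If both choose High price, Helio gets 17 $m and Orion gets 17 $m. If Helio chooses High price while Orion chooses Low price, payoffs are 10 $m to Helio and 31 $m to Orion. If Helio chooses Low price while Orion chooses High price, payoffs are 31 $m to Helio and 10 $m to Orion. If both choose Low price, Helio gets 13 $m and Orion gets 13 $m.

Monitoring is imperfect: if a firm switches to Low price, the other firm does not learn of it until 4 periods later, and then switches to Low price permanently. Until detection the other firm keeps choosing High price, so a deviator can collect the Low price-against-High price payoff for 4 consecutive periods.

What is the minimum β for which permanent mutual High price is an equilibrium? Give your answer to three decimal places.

Deviating for the 4 undetected periods gains 31−17 = 14 per period over cooperation, then loses 17−13 = 4 per period forever once punishment starts.
Gain: 14(1 + β + … + β^3); loss: 4·β^4/(1−β).
No profitable deviation ⇔ 14(1−β^4) ≤ 4·β^4, i.e. β^4 ≥ 14/(14+4) = 7/9.
Hence β ≥ (7/9)^(1/4) ≈ 0.939.

0.939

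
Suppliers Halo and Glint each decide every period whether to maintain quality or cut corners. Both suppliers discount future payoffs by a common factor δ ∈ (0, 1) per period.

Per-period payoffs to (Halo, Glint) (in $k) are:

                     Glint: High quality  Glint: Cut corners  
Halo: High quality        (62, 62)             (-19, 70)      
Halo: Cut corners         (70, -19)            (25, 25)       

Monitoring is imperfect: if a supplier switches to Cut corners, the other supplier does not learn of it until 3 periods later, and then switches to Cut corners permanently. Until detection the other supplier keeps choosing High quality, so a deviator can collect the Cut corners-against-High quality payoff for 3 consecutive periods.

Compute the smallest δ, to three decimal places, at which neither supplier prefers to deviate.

0.562

A deviator earns 70 for 3 periods, then 25 forever; cooperating earns 62 forever. Multiplying the IC by (1−δ):
62 ≥ 70(1−δ^3) + 25δ^3, so 45·δ^3 ≥ 8 and δ^3 ≥ 8/45.
δ ≥ (8/45)^(1/3) ≈ 0.562.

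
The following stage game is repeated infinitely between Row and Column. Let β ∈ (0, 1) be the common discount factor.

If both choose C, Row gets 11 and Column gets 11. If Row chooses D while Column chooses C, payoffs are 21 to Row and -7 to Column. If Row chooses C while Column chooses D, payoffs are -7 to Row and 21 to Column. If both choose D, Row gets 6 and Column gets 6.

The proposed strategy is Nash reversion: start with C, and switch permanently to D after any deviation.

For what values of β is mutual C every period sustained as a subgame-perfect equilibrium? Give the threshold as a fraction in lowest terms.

2/3

Cooperation forever yields 11 each period: 11/(1−β).
Deviating yields 21 once, then 6 forever: 21 + 6β/(1−β).
No profitable deviation requires 11/(1−β) ≥ 21 + 6β/(1−β).
Multiplying by (1−β): 11 ≥ 21(1−β) + 6β = 21 − 15β.
So 15β ≥ 10, i.e. β ≥ 10/15 = 2/3.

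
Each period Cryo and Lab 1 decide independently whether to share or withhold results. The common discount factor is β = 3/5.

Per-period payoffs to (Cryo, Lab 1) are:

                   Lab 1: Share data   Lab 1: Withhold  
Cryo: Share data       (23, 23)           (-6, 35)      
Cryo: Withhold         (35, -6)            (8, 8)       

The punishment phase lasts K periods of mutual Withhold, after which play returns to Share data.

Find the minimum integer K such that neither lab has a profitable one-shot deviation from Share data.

Need Σ_{k=1}^{K} β^k ≥ (35−23)/(23−8) = 0.8000 at β = 3/5.
At K = 1 the sum is 0.6000 < 0.8000; at K = 2 it is 0.9600 ≥ 0.8000.
So the minimum punishment length is K = 2.

2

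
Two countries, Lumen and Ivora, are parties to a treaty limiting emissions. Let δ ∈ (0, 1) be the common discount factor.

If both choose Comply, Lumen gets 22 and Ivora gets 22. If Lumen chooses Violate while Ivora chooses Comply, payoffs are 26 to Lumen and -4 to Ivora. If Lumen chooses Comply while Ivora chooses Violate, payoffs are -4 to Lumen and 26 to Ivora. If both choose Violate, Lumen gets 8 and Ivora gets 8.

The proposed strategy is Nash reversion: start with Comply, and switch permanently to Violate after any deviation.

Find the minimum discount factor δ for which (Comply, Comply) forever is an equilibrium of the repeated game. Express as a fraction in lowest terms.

2/9

Cooperation forever yields 22 each period: 22/(1−δ).
Deviating yields 26 once, then 8 forever: 26 + 8δ/(1−δ).
No profitable deviation requires 22/(1−δ) ≥ 26 + 8δ/(1−δ).
Multiplying by (1−δ): 22 ≥ 26(1−δ) + 8δ = 26 − 18δ.
So 18δ ≥ 4, i.e. δ ≥ 4/18 = 2/9.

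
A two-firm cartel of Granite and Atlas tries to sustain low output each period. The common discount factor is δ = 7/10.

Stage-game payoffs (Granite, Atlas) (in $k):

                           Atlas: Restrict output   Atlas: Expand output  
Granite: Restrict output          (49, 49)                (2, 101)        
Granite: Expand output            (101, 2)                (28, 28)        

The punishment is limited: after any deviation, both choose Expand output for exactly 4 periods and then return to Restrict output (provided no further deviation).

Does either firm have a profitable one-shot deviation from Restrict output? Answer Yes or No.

Yes

Comparing payoff streams over the 5 periods until play realigns: cooperate → 49(1+δ+…+δ^4); deviate → 101 + 28(δ+…+δ^4).
Cooperation is sustained iff (49−28)(δ+…+δ^4) ≥ 101−49.
δ+…+δ^4 = 7/10·(1−(7/10)^4)/(1−7/10) = 1.7731, and (101−49)/(49−28) = 2.4762.
1.7731 < 2.4762, so cooperation is not sustainable.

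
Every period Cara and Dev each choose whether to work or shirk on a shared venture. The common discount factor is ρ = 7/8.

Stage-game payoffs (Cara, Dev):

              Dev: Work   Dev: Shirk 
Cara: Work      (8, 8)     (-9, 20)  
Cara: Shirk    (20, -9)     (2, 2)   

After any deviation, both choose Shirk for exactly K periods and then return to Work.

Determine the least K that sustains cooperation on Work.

Need Σ_{k=1}^{K} ρ^k ≥ (20−8)/(8−2) = 2.0000 at ρ = 7/8.
At K = 2 the sum is 1.6406 < 2.0000; at K = 3 it is 2.3105 ≥ 2.0000.
So the minimum punishment length is K = 3.

3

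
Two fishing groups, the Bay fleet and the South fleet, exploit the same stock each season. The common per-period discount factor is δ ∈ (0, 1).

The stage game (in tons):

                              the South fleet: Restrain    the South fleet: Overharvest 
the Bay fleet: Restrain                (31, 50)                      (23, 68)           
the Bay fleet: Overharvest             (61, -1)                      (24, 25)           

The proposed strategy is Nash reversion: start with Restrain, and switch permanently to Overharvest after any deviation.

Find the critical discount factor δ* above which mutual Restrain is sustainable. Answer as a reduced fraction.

30/37

the Bay fleet: cooperation gives 31 each period; deviation gives 61 once then 24 forever.
  31/(1−δ) ≥ 61 + 24δ/(1−δ) ⇒ δ ≥ 30/37.
the South fleet: cooperation gives 50 each period; deviation gives 68 once then 25 forever.
  δ ≥ 18/43.
Both must hold, so the binding constraint is the Bay fleet's: δ ≥ 30/37.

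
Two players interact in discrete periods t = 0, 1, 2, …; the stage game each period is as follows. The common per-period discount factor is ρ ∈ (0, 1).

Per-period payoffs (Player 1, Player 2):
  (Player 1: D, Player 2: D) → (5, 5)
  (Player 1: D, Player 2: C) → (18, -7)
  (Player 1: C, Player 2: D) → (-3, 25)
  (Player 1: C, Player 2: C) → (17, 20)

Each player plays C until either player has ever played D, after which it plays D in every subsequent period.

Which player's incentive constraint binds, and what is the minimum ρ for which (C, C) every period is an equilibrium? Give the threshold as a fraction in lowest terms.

Player 2; ρ ≥ 1/4

Player 1: cooperation gives 17 each period; deviation gives 18 once then 5 forever.
  17/(1−ρ) ≥ 18 + 5ρ/(1−ρ) ⇒ ρ ≥ 1/13.
Player 2: cooperation gives 20 each period; deviation gives 25 once then 5 forever.
  ρ ≥ 5/20 = 1/4.
Both must hold, so the binding constraint is Player 2's: ρ ≥ 1/4.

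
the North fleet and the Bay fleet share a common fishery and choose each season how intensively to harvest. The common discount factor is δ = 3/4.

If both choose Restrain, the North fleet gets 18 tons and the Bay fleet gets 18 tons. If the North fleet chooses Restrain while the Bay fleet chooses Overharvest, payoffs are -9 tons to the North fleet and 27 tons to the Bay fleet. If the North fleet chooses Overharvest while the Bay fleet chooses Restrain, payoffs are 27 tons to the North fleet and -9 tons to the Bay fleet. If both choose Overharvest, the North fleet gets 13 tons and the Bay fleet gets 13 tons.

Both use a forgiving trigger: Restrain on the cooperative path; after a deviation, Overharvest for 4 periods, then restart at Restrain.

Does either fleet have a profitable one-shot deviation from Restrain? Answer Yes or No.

Comparing payoff streams over the 5 periods until play realigns: cooperate → 18(1+δ+…+δ^4); deviate → 27 + 13(δ+…+δ^4).
Cooperation is sustained iff (18−13)(δ+…+δ^4) ≥ 27−18.
δ+…+δ^4 = 3/4·(1−(3/4)^4)/(1−3/4) = 2.0508, and (27−18)/(18−13) = 1.8000.
2.0508 ≥ 1.8000, so cooperation is sustainable.

No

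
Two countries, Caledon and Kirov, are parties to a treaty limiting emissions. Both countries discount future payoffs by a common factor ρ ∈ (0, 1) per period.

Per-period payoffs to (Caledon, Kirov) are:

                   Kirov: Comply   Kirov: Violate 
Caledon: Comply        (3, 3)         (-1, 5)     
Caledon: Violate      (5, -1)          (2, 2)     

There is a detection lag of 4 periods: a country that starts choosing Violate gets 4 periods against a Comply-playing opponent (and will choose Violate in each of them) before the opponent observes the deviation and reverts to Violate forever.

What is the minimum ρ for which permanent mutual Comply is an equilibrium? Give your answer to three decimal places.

0.904

Deviating for the 4 undetected periods gains 5−3 = 2 per period over cooperation, then loses 3−2 = 1 per period forever once punishment starts.
Gain: 2(1 + ρ + … + ρ^3); loss: 1·ρ^4/(1−ρ).
No profitable deviation ⇔ 2(1−ρ^4) ≤ 1·ρ^4, i.e. ρ^4 ≥ 2/(2+1) = 2/3.
Hence ρ ≥ (2/3)^(1/4) ≈ 0.904.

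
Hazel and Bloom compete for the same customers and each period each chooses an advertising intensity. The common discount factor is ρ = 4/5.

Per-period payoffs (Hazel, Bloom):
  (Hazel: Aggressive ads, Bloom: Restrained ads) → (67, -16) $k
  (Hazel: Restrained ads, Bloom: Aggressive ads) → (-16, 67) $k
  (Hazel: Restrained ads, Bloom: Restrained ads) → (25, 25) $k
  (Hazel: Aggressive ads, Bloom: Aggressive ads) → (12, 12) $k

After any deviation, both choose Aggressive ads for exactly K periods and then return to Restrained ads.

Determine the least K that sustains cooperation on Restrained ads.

No profitable deviation requires (25−12)(ρ+…+ρ^K) ≥ 67−25, i.e. ρ+…+ρ^K ≥ 42/13 ≈ 3.2308.
With ρ = 4/5, the partial sums are K=1: 0.8000, K=2: 1.4400, …, K=6: 2.9514, K=7: 3.1611, K=8: 3.3289.
K = 8 is the first length at which the sum reaches 3.2308.

8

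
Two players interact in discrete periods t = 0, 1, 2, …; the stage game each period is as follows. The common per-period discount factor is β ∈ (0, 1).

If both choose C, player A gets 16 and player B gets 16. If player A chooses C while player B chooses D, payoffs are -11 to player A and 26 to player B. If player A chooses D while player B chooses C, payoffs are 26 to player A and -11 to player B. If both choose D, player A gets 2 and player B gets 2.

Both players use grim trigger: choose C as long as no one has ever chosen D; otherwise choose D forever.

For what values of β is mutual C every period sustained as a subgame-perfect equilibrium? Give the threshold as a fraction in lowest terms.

Cooperation forever yields 16 each period: 16/(1−β).
Deviating yields 26 once, then 2 forever: 26 + 2β/(1−β).
No profitable deviation requires 16/(1−β) ≥ 26 + 2β/(1−β).
Multiplying by (1−β): 16 ≥ 26(1−β) + 2β = 26 − 24β.
So 24β ≥ 10, i.e. β ≥ 10/24 = 5/12.

5/12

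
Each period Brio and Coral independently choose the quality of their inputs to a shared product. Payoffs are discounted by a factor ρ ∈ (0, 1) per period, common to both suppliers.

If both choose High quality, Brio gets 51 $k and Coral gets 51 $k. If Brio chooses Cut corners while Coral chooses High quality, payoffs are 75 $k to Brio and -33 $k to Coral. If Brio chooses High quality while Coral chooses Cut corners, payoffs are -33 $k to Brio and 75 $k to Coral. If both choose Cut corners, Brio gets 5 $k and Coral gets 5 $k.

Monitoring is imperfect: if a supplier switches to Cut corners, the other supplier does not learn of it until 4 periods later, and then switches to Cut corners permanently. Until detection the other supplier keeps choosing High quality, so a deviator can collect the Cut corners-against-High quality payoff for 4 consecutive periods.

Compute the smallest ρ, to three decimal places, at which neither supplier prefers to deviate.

A deviator earns 75 for 4 periods, then 5 forever; cooperating earns 51 forever. Multiplying the IC by (1−ρ):
51 ≥ 75(1−ρ^4) + 5ρ^4, so 70·ρ^4 ≥ 24 and ρ^4 ≥ 12/35.
ρ ≥ (12/35)^(1/4) ≈ 0.765.

0.765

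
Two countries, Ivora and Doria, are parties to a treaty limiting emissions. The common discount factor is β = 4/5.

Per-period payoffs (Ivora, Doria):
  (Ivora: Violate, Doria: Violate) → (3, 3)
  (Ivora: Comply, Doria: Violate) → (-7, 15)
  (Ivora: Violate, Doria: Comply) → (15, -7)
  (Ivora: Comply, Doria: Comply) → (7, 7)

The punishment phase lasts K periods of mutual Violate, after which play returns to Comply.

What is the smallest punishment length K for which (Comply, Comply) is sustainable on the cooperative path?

Need Σ_{k=1}^{K} β^k ≥ (15−7)/(7−3) = 2.0000 at β = 4/5.
At K = 3 the sum is 1.9520 < 2.0000; at K = 4 it is 2.3616 ≥ 2.0000.
So the minimum punishment length is K = 4.

4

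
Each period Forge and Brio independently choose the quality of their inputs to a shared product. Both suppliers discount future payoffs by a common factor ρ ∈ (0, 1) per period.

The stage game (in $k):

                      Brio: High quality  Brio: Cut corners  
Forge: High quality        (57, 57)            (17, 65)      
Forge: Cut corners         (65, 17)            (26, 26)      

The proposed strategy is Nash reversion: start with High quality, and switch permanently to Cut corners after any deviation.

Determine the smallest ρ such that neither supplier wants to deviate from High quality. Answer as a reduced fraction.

57/(1−ρ) ≥ 65 + 26ρ/(1−ρ)
57 ≥ 65 − 39ρ
ρ ≥ 8/39.

8/39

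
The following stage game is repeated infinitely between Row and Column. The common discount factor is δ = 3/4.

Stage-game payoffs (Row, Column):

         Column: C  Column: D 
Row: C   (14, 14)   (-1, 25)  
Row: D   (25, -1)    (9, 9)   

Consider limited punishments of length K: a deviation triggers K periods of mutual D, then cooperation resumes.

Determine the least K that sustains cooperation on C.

IC: δ(1−δ^K)/(1−δ) ≥ (25−14)/(14−9) = 11/5.
With δ = 3/4: need 1 − δ^K ≥ 11/5·(1−3/4)/(3/4), i.e. δ^K ≤ 0.2667.
Since (3/4)^4 = 0.3164 and (3/4)^5 = 0.2373, the smallest such K is 5.

5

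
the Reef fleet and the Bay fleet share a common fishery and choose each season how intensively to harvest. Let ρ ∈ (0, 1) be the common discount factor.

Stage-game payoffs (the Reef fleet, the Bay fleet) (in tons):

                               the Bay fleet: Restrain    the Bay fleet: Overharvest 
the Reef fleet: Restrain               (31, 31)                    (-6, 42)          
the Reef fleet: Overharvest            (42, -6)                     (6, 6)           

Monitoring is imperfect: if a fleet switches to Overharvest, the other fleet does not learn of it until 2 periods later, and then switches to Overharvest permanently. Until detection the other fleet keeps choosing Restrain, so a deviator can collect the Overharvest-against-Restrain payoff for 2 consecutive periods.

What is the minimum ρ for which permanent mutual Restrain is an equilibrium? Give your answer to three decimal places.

The best deviation is to choose Overharvest for all 2 undetected periods, earning 42 each, then 6 forever once detected.
Deviation value: 42(1−ρ^2)/(1−ρ) + 6ρ^2/(1−ρ); cooperation value: 31/(1−ρ).
IC: 31 ≥ 42(1−ρ^2) + 6ρ^2 = 42 − 36ρ^2.
So ρ^2 ≥ 11/36, giving ρ ≥ (11/36)^(1/2) ≈ 0.553.

0.553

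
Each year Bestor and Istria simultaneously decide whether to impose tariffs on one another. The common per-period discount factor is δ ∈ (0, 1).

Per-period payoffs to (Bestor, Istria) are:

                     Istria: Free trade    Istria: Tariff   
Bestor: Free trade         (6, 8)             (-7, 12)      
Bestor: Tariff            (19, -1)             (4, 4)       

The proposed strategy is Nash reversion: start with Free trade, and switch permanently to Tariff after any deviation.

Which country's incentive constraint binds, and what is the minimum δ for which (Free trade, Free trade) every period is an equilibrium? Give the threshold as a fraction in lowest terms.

Bestor's threshold: (19−6)/(19−4) = 13/15.
Istria's threshold: (12−8)/(12−4) = 1/2.
13/15 > 1/2, so Bestor binds and δ* = 13/15.

Bestor; δ ≥ 13/15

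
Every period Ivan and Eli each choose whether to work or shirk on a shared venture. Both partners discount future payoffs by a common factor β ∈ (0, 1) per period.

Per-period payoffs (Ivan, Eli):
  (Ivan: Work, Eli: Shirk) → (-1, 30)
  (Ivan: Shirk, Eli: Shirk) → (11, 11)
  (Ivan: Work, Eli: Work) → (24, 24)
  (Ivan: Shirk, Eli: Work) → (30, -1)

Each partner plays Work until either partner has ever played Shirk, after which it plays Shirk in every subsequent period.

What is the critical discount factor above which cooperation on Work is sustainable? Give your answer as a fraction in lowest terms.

24/(1−β) ≥ 30 + 11β/(1−β)
24 ≥ 30 − 19β
β ≥ 6/19.

6/19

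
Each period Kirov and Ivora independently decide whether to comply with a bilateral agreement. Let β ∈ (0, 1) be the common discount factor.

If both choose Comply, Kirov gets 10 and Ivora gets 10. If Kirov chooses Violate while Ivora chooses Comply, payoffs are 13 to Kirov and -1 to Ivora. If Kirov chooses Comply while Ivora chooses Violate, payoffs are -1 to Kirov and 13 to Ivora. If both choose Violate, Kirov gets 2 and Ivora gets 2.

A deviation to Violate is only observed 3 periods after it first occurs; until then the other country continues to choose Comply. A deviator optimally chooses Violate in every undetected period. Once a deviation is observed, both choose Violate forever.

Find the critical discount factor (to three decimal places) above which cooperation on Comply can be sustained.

0.648

A deviator earns 13 for 3 periods, then 2 forever; cooperating earns 10 forever. Multiplying the IC by (1−β):
10 ≥ 13(1−β^3) + 2β^3, so 11·β^3 ≥ 3 and β^3 ≥ 3/11.
β ≥ (3/11)^(1/3) ≈ 0.648.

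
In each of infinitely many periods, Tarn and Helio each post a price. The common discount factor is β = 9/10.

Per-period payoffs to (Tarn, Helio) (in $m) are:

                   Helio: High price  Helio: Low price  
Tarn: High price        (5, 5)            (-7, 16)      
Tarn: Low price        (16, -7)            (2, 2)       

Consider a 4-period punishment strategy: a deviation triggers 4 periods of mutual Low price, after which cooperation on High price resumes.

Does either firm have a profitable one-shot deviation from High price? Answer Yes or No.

Comparing payoff streams over the 5 periods until play realigns: cooperate → 5(1+β+…+β^4); deviate → 16 + 2(β+…+β^4).
Cooperation is sustained iff (5−2)(β+…+β^4) ≥ 16−5.
β+…+β^4 = 9/10·(1−(9/10)^4)/(1−9/10) = 3.0951, and (16−5)/(5−2) = 3.6667.
3.0951 < 3.6667, so cooperation is not sustainable.

Yes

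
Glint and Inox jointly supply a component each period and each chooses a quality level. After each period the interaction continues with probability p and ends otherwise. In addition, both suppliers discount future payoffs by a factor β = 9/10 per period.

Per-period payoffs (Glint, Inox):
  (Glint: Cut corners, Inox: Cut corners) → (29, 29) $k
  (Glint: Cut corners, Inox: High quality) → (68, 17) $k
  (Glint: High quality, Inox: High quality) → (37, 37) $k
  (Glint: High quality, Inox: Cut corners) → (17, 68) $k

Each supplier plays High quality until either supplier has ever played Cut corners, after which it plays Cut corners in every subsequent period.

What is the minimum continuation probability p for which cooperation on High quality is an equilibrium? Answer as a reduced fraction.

Expected continuation weight on next period's payoff is β·p = 9/10·p, which plays the role of the discount factor.
Cooperation requires 9/10·p ≥ (68−37)/(68−29) = 31/39, hence p ≥ 310/351.

310/351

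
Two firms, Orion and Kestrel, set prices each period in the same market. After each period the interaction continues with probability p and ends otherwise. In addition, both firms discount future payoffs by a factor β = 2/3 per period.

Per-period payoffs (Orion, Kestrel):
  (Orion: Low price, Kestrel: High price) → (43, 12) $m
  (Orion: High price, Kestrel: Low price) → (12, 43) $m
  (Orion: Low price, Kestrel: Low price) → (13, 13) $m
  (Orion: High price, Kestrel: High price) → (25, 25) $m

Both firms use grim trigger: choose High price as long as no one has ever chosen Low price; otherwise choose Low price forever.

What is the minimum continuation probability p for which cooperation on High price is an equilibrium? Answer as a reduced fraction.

Expected continuation weight on next period's payoff is β·p = 2/3·p, which plays the role of the discount factor.
Cooperation requires 2/3·p ≥ (43−25)/(43−13) = 3/5, hence p ≥ 9/10.

9/10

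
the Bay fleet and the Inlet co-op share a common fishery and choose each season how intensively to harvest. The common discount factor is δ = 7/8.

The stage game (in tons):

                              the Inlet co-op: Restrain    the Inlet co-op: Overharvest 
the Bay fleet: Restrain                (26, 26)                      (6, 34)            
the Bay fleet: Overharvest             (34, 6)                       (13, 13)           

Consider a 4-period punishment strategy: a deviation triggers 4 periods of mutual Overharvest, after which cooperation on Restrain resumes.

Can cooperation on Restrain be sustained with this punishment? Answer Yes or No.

IC: δ+…+δ^4 ≥ (34−26)/(26−13) = 8/13.
At δ = 7/8: partial sum = 2.8967 ≥ 0.6154. Cooperation sustainable.

Yes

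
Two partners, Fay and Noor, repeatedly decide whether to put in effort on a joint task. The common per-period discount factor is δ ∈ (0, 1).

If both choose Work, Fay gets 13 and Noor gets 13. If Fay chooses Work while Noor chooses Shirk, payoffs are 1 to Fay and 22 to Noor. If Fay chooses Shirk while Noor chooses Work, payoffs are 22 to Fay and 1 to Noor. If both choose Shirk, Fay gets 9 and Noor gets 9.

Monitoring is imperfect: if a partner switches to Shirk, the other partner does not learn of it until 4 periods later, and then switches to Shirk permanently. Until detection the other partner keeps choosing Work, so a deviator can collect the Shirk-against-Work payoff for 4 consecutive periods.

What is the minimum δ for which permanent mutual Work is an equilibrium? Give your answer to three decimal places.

Deviating for the 4 undetected periods gains 22−13 = 9 per period over cooperation, then loses 13−9 = 4 per period forever once punishment starts.
Gain: 9(1 + δ + … + δ^3); loss: 4·δ^4/(1−δ).
No profitable deviation ⇔ 9(1−δ^4) ≤ 4·δ^4, i.e. δ^4 ≥ 9/(9+4) = 9/13.
Hence δ ≥ (9/13)^(1/4) ≈ 0.912.

0.912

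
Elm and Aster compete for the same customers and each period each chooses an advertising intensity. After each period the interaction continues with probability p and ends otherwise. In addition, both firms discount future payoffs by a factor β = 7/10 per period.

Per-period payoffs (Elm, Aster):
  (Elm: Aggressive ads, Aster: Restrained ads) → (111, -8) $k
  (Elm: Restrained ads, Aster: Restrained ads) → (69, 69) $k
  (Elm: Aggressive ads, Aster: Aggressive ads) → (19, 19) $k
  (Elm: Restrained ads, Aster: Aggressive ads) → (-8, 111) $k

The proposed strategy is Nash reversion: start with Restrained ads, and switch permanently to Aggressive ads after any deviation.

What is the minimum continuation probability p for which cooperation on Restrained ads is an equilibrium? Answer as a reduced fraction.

With continuation probability p and discount β, the effective per-period discount factor is βp.
Grim-trigger IC: βp ≥ (111−69)/(111−19) = 21/46.
So p ≥ (21/46)/(7/10) = 15/23.

15/23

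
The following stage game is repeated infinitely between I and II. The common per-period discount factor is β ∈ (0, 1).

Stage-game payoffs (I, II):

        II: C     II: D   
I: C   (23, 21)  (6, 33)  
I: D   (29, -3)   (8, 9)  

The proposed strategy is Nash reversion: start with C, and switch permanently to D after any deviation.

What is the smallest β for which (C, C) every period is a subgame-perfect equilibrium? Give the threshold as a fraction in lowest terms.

1/2

For I: deviation gain 29−23 = 6, per-period punishment loss 23−8 = 15. IC gives β ≥ 6/21 = 2/7.
For II: gain 12, loss 12 per period, so β ≥ 12/24 = 1/2.
The tighter constraint is II's, so cooperation needs β ≥ 1/2.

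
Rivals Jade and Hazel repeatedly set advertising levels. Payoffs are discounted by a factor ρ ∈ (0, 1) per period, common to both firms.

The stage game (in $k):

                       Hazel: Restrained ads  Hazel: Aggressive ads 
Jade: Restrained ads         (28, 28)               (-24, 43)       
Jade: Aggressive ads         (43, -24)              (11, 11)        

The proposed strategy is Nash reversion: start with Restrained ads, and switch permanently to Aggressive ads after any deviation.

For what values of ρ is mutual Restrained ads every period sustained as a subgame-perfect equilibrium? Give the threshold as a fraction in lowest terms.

Cooperation forever yields 28 each period: 28/(1−ρ).
Deviating yields 43 once, then 11 forever: 43 + 11ρ/(1−ρ).
No profitable deviation requires 28/(1−ρ) ≥ 43 + 11ρ/(1−ρ).
Multiplying by (1−ρ): 28 ≥ 43(1−ρ) + 11ρ = 43 − 32ρ.
So 32ρ ≥ 15, i.e. ρ ≥ 15/32.

15/32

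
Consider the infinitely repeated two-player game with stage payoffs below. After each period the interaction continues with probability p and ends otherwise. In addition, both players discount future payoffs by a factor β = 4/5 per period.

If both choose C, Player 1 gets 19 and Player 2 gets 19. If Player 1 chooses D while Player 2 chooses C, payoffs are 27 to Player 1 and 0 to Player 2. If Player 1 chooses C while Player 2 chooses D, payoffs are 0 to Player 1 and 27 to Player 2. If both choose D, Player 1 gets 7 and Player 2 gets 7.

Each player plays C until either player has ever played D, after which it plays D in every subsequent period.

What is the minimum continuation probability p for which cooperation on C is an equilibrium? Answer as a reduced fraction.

Expected continuation weight on next period's payoff is β·p = 4/5·p, which plays the role of the discount factor.
Cooperation requires 4/5·p ≥ (27−19)/(27−7) = 2/5, hence p ≥ 1/2.

1/2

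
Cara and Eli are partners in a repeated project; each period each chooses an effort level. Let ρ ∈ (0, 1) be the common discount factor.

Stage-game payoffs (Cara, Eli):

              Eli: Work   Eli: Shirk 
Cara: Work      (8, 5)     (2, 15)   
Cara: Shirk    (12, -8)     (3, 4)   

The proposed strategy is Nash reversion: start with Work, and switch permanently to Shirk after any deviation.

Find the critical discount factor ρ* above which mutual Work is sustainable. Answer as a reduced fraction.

Cara: cooperation gives 8 each period; deviation gives 12 once then 3 forever.
  8/(1−ρ) ≥ 12 + 3ρ/(1−ρ) ⇒ ρ ≥ 4/9.
Eli: cooperation gives 5 each period; deviation gives 15 once then 4 forever.
  ρ ≥ 10/11.
Both must hold, so the binding constraint is Eli's: ρ ≥ 10/11.

10/11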